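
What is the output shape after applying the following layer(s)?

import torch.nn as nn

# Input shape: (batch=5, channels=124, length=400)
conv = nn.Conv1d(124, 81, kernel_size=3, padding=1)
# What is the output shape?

Input shape: (5, 124, 400)
Output shape: (5, 81, 400)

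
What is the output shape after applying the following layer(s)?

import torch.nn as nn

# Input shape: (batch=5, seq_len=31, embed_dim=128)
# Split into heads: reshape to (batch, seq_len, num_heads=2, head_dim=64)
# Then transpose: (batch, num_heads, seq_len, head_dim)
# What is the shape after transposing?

Input shape: (5, 31, 128)
  -> after reshape: (5, 31, 2, 64)
Output shape: (5, 2, 31, 64)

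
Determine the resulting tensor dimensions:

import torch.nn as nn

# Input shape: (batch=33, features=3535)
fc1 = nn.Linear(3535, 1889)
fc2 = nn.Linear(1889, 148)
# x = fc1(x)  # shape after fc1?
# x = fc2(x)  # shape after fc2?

Input shape: (33, 3535)
  -> after fc1: (33, 1889)
Output shape: (33, 148)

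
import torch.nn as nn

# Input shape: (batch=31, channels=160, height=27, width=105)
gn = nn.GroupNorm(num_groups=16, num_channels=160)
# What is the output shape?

Input shape: (31, 160, 27, 105)
Output shape: (31, 160, 27, 105)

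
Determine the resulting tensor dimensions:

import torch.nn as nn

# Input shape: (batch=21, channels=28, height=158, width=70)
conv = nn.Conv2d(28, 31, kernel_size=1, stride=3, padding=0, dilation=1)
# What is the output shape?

Input shape: (21, 28, 158, 70)
Output shape: (21, 31, 53, 24)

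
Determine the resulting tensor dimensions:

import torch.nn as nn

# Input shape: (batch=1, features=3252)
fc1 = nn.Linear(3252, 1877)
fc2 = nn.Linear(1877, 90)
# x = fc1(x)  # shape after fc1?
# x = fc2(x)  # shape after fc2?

Input shape: (1, 3252)
  -> after fc1: (1, 1877)
Output shape: (1, 90)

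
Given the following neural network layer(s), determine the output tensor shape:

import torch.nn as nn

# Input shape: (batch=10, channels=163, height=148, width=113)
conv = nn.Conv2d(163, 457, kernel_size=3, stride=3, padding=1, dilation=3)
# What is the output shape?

Input shape: (10, 163, 148, 113)
Output shape: (10, 457, 48, 37)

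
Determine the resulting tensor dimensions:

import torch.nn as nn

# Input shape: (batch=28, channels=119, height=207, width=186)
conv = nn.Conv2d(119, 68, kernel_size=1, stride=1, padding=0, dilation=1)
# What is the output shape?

Input shape: (28, 119, 207, 186)
Output shape: (28, 68, 207, 186)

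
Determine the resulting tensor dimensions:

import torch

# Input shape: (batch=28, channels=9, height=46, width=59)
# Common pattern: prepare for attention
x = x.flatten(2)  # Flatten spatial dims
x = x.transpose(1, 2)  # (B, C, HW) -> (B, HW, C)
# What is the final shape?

Input shape: (28, 9, 46, 59)
  -> after flatten(2): (28, 9, 2714)
Output shape: (28, 2714, 9)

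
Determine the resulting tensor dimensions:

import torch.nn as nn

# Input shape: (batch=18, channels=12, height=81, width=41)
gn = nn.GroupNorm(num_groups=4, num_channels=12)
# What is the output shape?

Input shape: (18, 12, 81, 41)
Output shape: (18, 12, 81, 41)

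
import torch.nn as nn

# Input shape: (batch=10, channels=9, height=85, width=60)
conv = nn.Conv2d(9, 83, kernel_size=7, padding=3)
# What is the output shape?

Input shape: (10, 9, 85, 60)
Output shape: (10, 83, 85, 60)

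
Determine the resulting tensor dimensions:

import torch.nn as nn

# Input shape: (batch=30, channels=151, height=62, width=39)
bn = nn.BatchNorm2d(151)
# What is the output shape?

Input shape: (30, 151, 62, 39)
Output shape: (30, 151, 62, 39)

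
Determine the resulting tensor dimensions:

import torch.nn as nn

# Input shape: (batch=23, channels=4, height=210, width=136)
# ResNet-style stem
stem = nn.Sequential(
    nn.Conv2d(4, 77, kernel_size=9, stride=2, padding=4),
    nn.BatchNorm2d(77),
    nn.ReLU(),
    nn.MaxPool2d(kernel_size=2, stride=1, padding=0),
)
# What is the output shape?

Input shape: (23, 4, 210, 136)
  -> after Conv2d 9x9 stride=2: (23, 77, 105, 68)
Output shape: (23, 77, 104, 67)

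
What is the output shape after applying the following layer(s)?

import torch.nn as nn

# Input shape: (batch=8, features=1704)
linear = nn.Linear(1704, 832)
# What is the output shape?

Input shape: (8, 1704)
Output shape: (8, 832)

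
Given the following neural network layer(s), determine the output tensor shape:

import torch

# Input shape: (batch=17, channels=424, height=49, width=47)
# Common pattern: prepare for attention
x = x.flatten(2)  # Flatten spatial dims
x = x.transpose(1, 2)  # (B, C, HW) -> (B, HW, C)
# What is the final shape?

Input shape: (17, 424, 49, 47)
  -> after flatten(2): (17, 424, 2303)
Output shape: (17, 2303, 424)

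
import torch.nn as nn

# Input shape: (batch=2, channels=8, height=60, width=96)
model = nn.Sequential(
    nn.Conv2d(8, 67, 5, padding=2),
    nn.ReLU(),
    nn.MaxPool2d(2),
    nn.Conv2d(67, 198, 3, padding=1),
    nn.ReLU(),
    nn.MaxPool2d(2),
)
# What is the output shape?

Input shape: (2, 8, 60, 96)
  -> after first Conv2d: (2, 67, 60, 96)
  -> after first MaxPool2d: (2, 67, 30, 48)
  -> after second Conv2d: (2, 198, 30, 48)
Output shape: (2, 198, 15, 24)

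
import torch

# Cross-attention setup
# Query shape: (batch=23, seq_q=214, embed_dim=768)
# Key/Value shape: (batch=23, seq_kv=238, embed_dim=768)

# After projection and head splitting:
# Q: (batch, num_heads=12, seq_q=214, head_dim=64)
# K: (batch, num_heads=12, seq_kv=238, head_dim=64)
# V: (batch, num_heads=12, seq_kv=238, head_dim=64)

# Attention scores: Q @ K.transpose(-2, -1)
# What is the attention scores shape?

Input shape: (23, 214, 768)
Output shape: (23, 12, 214, 238)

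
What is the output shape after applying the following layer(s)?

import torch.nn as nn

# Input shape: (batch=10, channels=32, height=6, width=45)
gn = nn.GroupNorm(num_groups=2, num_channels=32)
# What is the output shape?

Input shape: (10, 32, 6, 45)
Output shape: (10, 32, 6, 45)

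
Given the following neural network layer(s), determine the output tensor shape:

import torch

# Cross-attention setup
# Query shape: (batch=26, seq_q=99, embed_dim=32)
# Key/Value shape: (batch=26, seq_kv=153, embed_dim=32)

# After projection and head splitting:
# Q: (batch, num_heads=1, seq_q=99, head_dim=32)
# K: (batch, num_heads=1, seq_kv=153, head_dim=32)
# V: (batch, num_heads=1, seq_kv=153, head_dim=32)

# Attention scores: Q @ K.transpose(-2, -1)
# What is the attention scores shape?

Input shape: (26, 99, 32)
Output shape: (26, 1, 99, 153)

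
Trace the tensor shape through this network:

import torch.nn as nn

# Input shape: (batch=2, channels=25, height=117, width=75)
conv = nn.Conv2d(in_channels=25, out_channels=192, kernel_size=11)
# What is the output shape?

Input shape: (2, 25, 117, 75)
Output shape: (2, 192, 107, 65)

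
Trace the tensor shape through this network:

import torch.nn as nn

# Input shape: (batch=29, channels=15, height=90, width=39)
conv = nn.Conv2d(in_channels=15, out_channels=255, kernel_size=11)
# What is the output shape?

Input shape: (29, 15, 90, 39)
Output shape: (29, 255, 80, 29)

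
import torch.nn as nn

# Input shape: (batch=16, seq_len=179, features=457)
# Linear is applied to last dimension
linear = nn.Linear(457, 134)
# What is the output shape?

Input shape: (16, 179, 457)
Output shape: (16, 179, 134)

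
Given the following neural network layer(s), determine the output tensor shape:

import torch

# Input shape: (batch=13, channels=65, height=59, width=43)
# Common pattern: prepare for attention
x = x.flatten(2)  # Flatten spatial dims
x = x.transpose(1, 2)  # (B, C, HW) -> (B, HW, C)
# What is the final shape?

Input shape: (13, 65, 59, 43)
  -> after flatten(2): (13, 65, 2537)
Output shape: (13, 2537, 65)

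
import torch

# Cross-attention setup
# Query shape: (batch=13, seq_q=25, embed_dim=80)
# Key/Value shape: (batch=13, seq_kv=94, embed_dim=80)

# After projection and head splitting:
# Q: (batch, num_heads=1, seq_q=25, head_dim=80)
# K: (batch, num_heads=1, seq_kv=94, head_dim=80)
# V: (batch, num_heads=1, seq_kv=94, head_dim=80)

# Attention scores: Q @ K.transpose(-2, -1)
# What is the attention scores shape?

Input shape: (13, 25, 80)
Output shape: (13, 1, 25, 94)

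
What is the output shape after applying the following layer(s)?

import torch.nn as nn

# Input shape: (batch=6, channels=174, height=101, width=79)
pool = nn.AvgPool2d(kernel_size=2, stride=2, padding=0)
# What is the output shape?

Input shape: (6, 174, 101, 79)
Output shape: (6, 174, 50, 39)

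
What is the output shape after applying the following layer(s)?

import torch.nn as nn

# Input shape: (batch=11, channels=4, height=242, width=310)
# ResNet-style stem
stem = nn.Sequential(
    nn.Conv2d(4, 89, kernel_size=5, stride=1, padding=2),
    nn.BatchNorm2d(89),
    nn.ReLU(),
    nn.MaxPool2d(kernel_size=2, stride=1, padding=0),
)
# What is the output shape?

Input shape: (11, 4, 242, 310)
  -> after Conv2d 5x5 stride=1: (11, 89, 242, 310)
Output shape: (11, 89, 241, 309)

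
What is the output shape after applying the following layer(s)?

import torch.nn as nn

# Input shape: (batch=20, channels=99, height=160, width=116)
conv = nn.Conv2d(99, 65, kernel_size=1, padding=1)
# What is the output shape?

Input shape: (20, 99, 160, 116)
Output shape: (20, 65, 162, 118)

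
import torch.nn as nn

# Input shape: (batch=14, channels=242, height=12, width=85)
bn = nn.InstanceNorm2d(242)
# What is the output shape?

Input shape: (14, 242, 12, 85)
Output shape: (14, 242, 12, 85)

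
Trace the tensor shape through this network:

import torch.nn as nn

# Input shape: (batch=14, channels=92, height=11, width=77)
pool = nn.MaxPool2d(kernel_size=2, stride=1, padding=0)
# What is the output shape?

Input shape: (14, 92, 11, 77)
Output shape: (14, 92, 10, 76)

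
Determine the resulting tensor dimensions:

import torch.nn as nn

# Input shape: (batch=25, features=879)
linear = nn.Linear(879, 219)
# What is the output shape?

Input shape: (25, 879)
Output shape: (25, 219)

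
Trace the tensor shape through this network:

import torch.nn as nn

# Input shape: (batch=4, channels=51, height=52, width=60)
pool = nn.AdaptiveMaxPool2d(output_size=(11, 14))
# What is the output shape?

Input shape: (4, 51, 52, 60)
Output shape: (4, 51, 11, 14)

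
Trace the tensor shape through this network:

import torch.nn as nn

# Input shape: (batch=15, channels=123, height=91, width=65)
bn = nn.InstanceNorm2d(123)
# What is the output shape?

Input shape: (15, 123, 91, 65)
Output shape: (15, 123, 91, 65)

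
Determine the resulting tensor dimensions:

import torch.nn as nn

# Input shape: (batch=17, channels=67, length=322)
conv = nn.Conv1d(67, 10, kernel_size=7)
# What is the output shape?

Input shape: (17, 67, 322)
Output shape: (17, 10, 316)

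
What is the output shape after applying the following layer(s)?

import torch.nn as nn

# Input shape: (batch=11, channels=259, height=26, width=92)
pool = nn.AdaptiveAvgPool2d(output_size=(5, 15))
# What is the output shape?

Input shape: (11, 259, 26, 92)
Output shape: (11, 259, 5, 15)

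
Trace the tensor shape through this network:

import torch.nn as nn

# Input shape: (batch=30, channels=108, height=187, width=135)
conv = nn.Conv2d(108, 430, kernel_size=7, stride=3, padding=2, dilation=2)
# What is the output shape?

Input shape: (30, 108, 187, 135)
Output shape: (30, 430, 60, 43)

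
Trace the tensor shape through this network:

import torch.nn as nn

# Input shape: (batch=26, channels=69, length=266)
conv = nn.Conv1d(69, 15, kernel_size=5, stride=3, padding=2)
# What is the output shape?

Input shape: (26, 69, 266)
Output shape: (26, 15, 89)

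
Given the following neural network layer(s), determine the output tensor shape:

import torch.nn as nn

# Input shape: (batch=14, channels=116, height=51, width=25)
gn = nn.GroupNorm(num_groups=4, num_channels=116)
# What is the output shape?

Input shape: (14, 116, 51, 25)
Output shape: (14, 116, 51, 25)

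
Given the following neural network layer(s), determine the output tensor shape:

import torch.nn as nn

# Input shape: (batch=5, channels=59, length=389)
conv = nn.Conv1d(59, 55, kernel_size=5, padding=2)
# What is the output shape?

Input shape: (5, 59, 389)
Output shape: (5, 55, 389)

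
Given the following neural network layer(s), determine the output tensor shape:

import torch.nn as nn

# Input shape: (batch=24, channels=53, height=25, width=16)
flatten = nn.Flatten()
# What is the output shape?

Input shape: (24, 53, 25, 16)
Output shape: (24, 21200)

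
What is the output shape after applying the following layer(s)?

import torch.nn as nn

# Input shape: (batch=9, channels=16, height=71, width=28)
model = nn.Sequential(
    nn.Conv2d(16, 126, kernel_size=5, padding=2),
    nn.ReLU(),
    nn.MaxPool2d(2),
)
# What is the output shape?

Input shape: (9, 16, 71, 28)
  -> after Conv2d: (9, 126, 71, 28)
  -> after ReLU: (9, 126, 71, 28)
Output shape: (9, 126, 35, 14)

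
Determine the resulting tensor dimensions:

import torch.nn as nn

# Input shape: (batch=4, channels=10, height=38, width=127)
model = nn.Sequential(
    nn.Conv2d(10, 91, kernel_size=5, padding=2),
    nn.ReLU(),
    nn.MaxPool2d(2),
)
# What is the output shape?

Input shape: (4, 10, 38, 127)
  -> after Conv2d: (4, 91, 38, 127)
  -> after ReLU: (4, 91, 38, 127)
Output shape: (4, 91, 19, 63)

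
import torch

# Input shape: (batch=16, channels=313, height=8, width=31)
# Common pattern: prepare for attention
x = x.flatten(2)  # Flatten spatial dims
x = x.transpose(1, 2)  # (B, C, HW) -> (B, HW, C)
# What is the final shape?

Input shape: (16, 313, 8, 31)
  -> after flatten(2): (16, 313, 248)
Output shape: (16, 248, 313)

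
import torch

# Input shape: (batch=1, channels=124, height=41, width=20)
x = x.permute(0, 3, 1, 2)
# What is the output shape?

Input shape: (1, 124, 41, 20)
Output shape: (1, 20, 124, 41)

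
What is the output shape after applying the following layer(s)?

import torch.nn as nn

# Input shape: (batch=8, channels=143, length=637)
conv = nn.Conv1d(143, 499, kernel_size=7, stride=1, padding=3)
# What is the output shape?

Input shape: (8, 143, 637)
Output shape: (8, 499, 637)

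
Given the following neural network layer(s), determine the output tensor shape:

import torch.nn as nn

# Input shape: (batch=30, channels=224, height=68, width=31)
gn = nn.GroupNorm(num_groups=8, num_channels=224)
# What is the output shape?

Input shape: (30, 224, 68, 31)
Output shape: (30, 224, 68, 31)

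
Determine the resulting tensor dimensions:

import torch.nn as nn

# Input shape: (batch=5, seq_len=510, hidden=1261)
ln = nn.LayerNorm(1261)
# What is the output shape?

Input shape: (5, 510, 1261)
Output shape: (5, 510, 1261)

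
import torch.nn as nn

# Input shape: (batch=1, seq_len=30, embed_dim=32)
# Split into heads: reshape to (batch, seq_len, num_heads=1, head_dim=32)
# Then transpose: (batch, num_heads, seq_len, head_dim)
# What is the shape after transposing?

Input shape: (1, 30, 32)
  -> after reshape: (1, 30, 1, 32)
Output shape: (1, 1, 30, 32)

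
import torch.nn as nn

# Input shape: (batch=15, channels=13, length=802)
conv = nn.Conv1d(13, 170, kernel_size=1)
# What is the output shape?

Input shape: (15, 13, 802)
Output shape: (15, 170, 802)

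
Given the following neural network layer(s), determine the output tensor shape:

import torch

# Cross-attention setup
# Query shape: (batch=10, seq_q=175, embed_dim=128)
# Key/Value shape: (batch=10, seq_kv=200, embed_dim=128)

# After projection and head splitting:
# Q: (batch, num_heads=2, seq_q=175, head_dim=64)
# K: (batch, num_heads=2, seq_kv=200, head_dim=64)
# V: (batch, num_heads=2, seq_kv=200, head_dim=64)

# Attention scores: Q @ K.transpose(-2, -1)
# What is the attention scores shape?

Input shape: (10, 175, 128)
Output shape: (10, 2, 175, 200)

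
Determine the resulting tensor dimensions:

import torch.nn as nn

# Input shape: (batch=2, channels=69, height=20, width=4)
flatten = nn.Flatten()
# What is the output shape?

Input shape: (2, 69, 20, 4)
Output shape: (2, 5520)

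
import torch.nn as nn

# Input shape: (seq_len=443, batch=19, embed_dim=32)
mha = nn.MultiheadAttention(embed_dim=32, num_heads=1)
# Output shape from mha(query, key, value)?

Input shape: (443, 19, 32)
Output shape: (443, 19, 32)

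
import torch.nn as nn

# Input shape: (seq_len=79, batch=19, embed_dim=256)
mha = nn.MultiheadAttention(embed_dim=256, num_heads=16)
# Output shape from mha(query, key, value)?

Input shape: (79, 19, 256)
Output shape: (79, 19, 256)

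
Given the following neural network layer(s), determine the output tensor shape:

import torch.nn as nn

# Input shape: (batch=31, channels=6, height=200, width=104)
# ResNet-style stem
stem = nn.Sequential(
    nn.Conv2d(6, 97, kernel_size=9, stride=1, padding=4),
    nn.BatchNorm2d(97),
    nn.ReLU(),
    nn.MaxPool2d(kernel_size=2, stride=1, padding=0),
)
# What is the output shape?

Input shape: (31, 6, 200, 104)
  -> after Conv2d 9x9 stride=1: (31, 97, 200, 104)
Output shape: (31, 97, 199, 103)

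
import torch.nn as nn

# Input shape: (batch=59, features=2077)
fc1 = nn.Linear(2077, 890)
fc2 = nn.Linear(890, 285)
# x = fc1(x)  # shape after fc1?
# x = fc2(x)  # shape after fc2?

Input shape: (59, 2077)
  -> after fc1: (59, 890)
Output shape: (59, 285)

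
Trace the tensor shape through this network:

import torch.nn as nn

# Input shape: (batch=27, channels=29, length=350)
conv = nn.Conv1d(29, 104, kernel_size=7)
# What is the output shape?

Input shape: (27, 29, 350)
Output shape: (27, 104, 344)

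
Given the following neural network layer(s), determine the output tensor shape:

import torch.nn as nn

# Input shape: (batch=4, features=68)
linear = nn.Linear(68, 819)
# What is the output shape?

Input shape: (4, 68)
Output shape: (4, 819)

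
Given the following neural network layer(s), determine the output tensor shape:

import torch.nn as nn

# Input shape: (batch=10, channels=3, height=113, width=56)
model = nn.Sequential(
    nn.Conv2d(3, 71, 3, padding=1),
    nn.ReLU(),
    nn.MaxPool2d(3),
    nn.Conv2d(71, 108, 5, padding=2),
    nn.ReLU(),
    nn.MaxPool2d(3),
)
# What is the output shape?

Input shape: (10, 3, 113, 56)
  -> after first Conv2d: (10, 71, 113, 56)
  -> after first MaxPool2d: (10, 71, 37, 18)
  -> after second Conv2d: (10, 108, 37, 18)
Output shape: (10, 108, 12, 6)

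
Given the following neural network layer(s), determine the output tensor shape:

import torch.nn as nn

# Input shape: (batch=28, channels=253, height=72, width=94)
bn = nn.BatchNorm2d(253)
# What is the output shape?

Input shape: (28, 253, 72, 94)
Output shape: (28, 253, 72, 94)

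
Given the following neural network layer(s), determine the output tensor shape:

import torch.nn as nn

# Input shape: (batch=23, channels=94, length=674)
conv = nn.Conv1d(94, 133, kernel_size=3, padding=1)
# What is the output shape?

Input shape: (23, 94, 674)
Output shape: (23, 133, 674)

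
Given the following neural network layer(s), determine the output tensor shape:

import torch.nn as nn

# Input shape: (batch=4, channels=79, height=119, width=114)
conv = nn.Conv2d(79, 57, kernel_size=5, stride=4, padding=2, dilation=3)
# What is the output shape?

Input shape: (4, 79, 119, 114)
Output shape: (4, 57, 28, 27)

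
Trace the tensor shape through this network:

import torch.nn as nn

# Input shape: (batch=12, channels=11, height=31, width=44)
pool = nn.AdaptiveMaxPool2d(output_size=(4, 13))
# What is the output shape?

Input shape: (12, 11, 31, 44)
Output shape: (12, 11, 4, 13)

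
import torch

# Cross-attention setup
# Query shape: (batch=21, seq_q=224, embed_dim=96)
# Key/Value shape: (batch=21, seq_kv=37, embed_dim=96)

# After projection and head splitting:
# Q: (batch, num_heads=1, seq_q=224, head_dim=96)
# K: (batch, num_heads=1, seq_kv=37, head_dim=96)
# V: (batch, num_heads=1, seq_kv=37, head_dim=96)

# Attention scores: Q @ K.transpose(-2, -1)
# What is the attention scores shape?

Input shape: (21, 224, 96)
Output shape: (21, 1, 224, 37)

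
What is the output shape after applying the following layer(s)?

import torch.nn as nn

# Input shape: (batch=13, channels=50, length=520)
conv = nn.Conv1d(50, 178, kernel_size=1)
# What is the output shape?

Input shape: (13, 50, 520)
Output shape: (13, 178, 520)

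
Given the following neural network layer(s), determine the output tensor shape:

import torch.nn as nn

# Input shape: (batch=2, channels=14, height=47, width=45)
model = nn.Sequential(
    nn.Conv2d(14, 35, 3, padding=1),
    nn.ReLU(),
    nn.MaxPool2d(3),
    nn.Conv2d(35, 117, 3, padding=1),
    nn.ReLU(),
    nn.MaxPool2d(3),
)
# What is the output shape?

Input shape: (2, 14, 47, 45)
  -> after first Conv2d: (2, 35, 47, 45)
  -> after first MaxPool2d: (2, 35, 15, 15)
  -> after second Conv2d: (2, 117, 15, 15)
Output shape: (2, 117, 5, 5)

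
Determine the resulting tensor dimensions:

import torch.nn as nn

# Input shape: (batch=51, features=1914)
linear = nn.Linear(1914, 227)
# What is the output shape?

Input shape: (51, 1914)
Output shape: (51, 227)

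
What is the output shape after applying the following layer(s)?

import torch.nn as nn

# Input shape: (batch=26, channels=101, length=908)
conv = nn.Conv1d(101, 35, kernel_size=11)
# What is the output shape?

Input shape: (26, 101, 908)
Output shape: (26, 35, 898)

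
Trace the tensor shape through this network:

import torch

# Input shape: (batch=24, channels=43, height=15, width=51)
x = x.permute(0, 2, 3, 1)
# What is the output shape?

Input shape: (24, 43, 15, 51)
Output shape: (24, 15, 51, 43)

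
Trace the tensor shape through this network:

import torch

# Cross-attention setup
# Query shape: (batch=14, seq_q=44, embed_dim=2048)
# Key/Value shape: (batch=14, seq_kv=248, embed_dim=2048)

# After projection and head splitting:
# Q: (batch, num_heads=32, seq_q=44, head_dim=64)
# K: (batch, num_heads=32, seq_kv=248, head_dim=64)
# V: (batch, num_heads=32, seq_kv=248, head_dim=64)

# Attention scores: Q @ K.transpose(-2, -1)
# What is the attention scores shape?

Input shape: (14, 44, 2048)
Output shape: (14, 32, 44, 248)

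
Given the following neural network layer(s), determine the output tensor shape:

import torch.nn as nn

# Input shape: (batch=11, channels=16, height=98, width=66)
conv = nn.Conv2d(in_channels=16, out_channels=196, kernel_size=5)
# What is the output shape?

Input shape: (11, 16, 98, 66)
Output shape: (11, 196, 94, 62)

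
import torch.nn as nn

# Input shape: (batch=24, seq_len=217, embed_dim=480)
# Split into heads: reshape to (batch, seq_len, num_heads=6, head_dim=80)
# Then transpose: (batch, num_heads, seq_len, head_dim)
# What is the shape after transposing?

Input shape: (24, 217, 480)
  -> after reshape: (24, 217, 6, 80)
Output shape: (24, 6, 217, 80)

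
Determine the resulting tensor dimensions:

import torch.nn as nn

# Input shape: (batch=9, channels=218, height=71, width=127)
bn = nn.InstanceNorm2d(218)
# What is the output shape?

Input shape: (9, 218, 71, 127)
Output shape: (9, 218, 71, 127)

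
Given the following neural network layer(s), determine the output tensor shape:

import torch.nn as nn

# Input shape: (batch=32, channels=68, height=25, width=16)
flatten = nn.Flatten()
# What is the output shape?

Input shape: (32, 68, 25, 16)
Output shape: (32, 27200)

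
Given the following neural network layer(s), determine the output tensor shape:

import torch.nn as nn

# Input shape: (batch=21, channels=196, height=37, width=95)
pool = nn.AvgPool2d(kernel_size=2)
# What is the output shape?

Input shape: (21, 196, 37, 95)
Output shape: (21, 196, 18, 47)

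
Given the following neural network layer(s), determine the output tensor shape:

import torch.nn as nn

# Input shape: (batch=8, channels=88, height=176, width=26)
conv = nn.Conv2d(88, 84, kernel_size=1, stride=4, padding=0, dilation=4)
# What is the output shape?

Input shape: (8, 88, 176, 26)
Output shape: (8, 84, 44, 7)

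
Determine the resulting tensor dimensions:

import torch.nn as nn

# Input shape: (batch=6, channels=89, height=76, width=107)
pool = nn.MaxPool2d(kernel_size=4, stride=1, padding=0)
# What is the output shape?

Input shape: (6, 89, 76, 107)
Output shape: (6, 89, 73, 104)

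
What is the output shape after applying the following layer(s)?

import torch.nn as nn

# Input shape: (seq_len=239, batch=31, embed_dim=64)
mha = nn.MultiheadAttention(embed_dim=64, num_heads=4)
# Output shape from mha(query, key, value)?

Input shape: (239, 31, 64)
Output shape: (239, 31, 64)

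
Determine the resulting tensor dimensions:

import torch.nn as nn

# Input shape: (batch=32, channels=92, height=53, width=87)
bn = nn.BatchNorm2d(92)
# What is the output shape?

Input shape: (32, 92, 53, 87)
Output shape: (32, 92, 53, 87)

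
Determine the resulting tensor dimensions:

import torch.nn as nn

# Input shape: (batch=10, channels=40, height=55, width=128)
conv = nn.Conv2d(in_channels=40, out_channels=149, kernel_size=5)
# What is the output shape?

Input shape: (10, 40, 55, 128)
Output shape: (10, 149, 51, 124)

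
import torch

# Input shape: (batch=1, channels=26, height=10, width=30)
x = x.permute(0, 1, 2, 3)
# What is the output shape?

Input shape: (1, 26, 10, 30)
Output shape: (1, 26, 10, 30)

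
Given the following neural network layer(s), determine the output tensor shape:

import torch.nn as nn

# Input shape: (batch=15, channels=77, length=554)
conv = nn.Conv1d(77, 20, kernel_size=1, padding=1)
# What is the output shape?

Input shape: (15, 77, 554)
Output shape: (15, 20, 556)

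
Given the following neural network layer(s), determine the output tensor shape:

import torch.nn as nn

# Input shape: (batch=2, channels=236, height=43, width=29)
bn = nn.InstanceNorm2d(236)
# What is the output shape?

Input shape: (2, 236, 43, 29)
Output shape: (2, 236, 43, 29)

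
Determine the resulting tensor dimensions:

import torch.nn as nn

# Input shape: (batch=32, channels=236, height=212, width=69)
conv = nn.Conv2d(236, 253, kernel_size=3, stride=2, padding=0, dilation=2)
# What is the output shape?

Input shape: (32, 236, 212, 69)
Output shape: (32, 253, 104, 33)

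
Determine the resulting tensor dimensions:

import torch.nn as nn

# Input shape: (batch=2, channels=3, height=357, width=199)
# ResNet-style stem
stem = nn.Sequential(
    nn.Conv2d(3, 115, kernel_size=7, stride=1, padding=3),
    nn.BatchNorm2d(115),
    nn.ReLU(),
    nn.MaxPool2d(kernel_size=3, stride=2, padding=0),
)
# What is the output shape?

Input shape: (2, 3, 357, 199)
  -> after Conv2d 7x7 stride=1: (2, 115, 357, 199)
Output shape: (2, 115, 178, 99)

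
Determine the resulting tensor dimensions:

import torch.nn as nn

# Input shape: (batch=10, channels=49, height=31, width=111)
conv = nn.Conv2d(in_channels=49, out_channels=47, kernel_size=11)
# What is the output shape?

Input shape: (10, 49, 31, 111)
Output shape: (10, 47, 21, 101)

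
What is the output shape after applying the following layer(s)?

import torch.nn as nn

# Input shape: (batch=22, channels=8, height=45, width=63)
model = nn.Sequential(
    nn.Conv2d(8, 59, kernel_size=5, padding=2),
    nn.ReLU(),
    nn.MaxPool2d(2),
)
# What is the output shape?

Input shape: (22, 8, 45, 63)
  -> after Conv2d: (22, 59, 45, 63)
  -> after ReLU: (22, 59, 45, 63)
Output shape: (22, 59, 22, 31)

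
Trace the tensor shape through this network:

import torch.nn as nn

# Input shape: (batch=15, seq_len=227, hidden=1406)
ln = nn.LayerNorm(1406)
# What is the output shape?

Input shape: (15, 227, 1406)
Output shape: (15, 227, 1406)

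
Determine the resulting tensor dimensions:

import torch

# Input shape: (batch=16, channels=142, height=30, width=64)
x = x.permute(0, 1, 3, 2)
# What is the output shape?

Input shape: (16, 142, 30, 64)
Output shape: (16, 142, 64, 30)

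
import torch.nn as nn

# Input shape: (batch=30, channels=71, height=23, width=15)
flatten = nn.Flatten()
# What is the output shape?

Input shape: (30, 71, 23, 15)
Output shape: (30, 24495)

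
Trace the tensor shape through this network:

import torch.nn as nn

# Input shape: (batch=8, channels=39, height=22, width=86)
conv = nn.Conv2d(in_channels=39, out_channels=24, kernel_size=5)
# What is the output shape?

Input shape: (8, 39, 22, 86)
Output shape: (8, 24, 18, 82)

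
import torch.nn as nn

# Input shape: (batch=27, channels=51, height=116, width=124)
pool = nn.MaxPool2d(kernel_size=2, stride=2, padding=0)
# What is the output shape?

Input shape: (27, 51, 116, 124)
Output shape: (27, 51, 58, 62)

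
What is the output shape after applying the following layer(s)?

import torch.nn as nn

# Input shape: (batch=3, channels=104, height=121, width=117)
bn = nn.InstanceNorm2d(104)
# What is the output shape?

Input shape: (3, 104, 121, 117)
Output shape: (3, 104, 121, 117)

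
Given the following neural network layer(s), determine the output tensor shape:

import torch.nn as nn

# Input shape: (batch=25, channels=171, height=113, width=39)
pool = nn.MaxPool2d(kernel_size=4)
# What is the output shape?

Input shape: (25, 171, 113, 39)
Output shape: (25, 171, 28, 9)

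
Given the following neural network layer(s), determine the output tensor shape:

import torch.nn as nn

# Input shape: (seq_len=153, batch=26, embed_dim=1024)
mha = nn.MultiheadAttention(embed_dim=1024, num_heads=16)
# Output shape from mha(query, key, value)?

Input shape: (153, 26, 1024)
Output shape: (153, 26, 1024)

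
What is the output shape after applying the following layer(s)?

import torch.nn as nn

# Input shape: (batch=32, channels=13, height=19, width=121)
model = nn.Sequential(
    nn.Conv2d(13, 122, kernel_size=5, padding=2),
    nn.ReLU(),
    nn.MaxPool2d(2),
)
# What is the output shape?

Input shape: (32, 13, 19, 121)
  -> after Conv2d: (32, 122, 19, 121)
  -> after ReLU: (32, 122, 19, 121)
Output shape: (32, 122, 9, 60)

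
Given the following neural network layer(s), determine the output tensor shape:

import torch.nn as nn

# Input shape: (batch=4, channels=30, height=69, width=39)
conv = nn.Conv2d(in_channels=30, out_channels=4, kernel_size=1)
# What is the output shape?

Input shape: (4, 30, 69, 39)
Output shape: (4, 4, 69, 39)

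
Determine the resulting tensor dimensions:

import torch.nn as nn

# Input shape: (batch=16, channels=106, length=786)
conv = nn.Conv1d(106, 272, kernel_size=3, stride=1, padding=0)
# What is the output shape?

Input shape: (16, 106, 786)
Output shape: (16, 272, 784)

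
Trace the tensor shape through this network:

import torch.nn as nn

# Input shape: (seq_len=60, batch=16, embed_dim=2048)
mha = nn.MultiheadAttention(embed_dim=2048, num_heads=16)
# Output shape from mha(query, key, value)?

Input shape: (60, 16, 2048)
Output shape: (60, 16, 2048)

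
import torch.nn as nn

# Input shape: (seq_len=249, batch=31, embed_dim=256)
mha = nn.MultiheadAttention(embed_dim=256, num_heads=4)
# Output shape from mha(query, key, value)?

Input shape: (249, 31, 256)
Output shape: (249, 31, 256)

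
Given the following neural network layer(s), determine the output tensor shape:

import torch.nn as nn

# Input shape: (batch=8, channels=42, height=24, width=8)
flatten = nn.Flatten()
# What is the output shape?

Input shape: (8, 42, 24, 8)
Output shape: (8, 8064)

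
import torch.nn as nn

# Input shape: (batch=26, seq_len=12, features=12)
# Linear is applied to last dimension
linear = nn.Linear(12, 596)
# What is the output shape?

Input shape: (26, 12, 12)
Output shape: (26, 12, 596)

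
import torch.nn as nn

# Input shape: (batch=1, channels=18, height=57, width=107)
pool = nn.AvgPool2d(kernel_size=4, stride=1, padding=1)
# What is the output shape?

Input shape: (1, 18, 57, 107)
Output shape: (1, 18, 56, 106)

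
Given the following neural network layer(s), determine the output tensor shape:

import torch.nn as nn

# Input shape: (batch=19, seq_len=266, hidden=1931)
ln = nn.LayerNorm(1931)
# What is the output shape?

Input shape: (19, 266, 1931)
Output shape: (19, 266, 1931)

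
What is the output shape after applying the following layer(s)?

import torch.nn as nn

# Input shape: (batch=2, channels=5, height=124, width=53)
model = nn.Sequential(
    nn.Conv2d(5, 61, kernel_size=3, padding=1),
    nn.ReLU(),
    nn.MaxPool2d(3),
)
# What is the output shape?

Input shape: (2, 5, 124, 53)
  -> after Conv2d: (2, 61, 124, 53)
  -> after ReLU: (2, 61, 124, 53)
Output shape: (2, 61, 41, 17)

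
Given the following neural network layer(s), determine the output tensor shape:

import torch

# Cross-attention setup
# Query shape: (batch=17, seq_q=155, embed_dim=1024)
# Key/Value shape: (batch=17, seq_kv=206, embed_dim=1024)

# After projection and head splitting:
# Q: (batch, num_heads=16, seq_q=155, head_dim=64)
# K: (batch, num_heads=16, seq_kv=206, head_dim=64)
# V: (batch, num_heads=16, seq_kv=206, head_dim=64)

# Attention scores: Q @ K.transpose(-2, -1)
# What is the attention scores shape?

Input shape: (17, 155, 1024)
Output shape: (17, 16, 155, 206)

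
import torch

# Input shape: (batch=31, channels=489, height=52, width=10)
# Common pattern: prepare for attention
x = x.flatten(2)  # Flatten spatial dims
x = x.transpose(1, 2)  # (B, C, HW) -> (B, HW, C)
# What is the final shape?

Input shape: (31, 489, 52, 10)
  -> after flatten(2): (31, 489, 520)
Output shape: (31, 520, 489)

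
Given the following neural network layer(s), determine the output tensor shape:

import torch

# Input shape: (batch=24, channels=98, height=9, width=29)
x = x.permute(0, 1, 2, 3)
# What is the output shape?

Input shape: (24, 98, 9, 29)
Output shape: (24, 98, 9, 29)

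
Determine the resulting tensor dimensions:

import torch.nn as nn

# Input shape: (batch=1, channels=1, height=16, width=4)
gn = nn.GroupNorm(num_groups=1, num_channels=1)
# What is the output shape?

Input shape: (1, 1, 16, 4)
Output shape: (1, 1, 16, 4)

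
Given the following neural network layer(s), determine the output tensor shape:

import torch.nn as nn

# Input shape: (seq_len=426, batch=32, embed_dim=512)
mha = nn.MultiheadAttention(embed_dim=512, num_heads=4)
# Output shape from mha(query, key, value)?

Input shape: (426, 32, 512)
Output shape: (426, 32, 512)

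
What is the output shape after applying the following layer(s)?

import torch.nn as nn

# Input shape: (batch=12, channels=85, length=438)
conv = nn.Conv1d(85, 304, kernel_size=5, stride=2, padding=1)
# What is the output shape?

Input shape: (12, 85, 438)
Output shape: (12, 304, 218)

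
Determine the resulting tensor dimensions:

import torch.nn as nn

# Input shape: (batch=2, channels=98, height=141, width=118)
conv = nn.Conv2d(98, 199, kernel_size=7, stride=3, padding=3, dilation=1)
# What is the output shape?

Input shape: (2, 98, 141, 118)
Output shape: (2, 199, 47, 40)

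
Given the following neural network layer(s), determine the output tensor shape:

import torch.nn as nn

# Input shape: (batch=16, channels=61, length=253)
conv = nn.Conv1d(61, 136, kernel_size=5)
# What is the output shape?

Input shape: (16, 61, 253)
Output shape: (16, 136, 249)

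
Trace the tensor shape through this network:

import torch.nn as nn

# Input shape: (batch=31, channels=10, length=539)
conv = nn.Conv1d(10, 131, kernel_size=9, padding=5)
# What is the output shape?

Input shape: (31, 10, 539)
Output shape: (31, 131, 541)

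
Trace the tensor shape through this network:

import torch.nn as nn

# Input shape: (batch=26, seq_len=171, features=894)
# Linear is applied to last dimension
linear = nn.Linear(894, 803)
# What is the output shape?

Input shape: (26, 171, 894)
Output shape: (26, 171, 803)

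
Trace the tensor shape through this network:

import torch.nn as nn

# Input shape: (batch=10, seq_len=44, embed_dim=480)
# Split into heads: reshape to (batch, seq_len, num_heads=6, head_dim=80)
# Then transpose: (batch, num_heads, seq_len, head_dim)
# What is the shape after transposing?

Input shape: (10, 44, 480)
  -> after reshape: (10, 44, 6, 80)
Output shape: (10, 6, 44, 80)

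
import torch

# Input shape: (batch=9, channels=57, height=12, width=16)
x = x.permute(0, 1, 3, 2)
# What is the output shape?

Input shape: (9, 57, 12, 16)
Output shape: (9, 57, 16, 12)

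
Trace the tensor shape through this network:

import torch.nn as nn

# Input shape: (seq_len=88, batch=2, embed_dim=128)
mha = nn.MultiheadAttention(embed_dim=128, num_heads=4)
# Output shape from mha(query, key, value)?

Input shape: (88, 2, 128)
Output shape: (88, 2, 128)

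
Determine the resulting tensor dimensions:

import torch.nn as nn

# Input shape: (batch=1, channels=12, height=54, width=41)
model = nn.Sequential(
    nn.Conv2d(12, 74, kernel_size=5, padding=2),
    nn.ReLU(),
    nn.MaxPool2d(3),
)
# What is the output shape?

Input shape: (1, 12, 54, 41)
  -> after Conv2d: (1, 74, 54, 41)
  -> after ReLU: (1, 74, 54, 41)
Output shape: (1, 74, 18, 13)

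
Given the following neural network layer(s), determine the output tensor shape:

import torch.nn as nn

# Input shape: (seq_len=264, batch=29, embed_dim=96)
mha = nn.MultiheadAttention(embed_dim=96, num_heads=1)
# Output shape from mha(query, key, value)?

Input shape: (264, 29, 96)
Output shape: (264, 29, 96)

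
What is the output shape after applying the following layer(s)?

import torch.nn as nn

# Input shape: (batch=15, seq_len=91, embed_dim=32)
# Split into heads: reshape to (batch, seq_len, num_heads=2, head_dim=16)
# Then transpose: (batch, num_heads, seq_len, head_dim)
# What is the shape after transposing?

Input shape: (15, 91, 32)
  -> after reshape: (15, 91, 2, 16)
Output shape: (15, 2, 91, 16)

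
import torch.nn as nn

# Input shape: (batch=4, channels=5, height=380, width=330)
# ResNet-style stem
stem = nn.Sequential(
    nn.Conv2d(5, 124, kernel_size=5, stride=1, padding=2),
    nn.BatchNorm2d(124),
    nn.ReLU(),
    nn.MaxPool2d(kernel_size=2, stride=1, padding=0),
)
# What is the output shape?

Input shape: (4, 5, 380, 330)
  -> after Conv2d 5x5 stride=1: (4, 124, 380, 330)
Output shape: (4, 124, 379, 329)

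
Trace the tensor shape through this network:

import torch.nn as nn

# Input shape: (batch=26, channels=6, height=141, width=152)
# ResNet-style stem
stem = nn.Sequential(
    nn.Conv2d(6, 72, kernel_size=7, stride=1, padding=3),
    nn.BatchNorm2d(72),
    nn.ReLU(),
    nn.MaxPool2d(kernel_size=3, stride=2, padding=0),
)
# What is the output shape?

Input shape: (26, 6, 141, 152)
  -> after Conv2d 7x7 stride=1: (26, 72, 141, 152)
Output shape: (26, 72, 70, 75)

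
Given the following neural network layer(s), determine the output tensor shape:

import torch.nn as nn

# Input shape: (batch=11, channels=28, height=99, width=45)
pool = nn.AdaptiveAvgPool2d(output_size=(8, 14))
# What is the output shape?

Input shape: (11, 28, 99, 45)
Output shape: (11, 28, 8, 14)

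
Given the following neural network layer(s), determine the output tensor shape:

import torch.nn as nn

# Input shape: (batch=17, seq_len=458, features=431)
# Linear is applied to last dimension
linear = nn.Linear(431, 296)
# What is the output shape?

Input shape: (17, 458, 431)
Output shape: (17, 458, 296)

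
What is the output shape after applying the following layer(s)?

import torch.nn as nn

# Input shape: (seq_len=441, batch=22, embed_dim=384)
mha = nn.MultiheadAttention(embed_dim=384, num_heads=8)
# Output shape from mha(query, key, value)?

Input shape: (441, 22, 384)
Output shape: (441, 22, 384)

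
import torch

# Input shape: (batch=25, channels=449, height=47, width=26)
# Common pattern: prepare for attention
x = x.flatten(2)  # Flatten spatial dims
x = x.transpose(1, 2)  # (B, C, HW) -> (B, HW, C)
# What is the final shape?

Input shape: (25, 449, 47, 26)
  -> after flatten(2): (25, 449, 1222)
Output shape: (25, 1222, 449)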